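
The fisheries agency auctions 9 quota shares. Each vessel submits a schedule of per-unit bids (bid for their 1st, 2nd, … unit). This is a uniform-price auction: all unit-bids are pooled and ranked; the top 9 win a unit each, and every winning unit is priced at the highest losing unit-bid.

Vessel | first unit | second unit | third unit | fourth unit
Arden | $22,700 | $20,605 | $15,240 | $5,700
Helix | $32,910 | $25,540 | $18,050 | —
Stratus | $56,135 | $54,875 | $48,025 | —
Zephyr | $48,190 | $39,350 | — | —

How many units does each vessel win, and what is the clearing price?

Arden 2, Helix 2, Stratus 3, Zephyr 2; clearing price $18,050

Pooled unit-bids ranked (top 9): 56,135 (Stratus-1), 54,875 (Stratus-2), 48,190 (Zephyr-1), 48,025 (Stratus-3), 39,350 (Zephyr-2), 32,910 (Helix-1), 25,540 (Helix-2), 22,700 (Arden-1), 20,605 (Arden-2)
The (k+1)-th unit-bid is $18,050.
Allocation: Arden 2, Helix 2, Stratus 3, Zephyr 2.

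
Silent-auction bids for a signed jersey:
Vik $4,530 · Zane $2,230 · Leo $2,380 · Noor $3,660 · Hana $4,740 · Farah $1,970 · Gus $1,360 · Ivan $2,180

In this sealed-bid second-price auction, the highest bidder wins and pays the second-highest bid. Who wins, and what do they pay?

Sealed-bid second-price auction: the highest bidder wins and pays the second-highest bid.
Bids in order: 4,740 (Hana) > 4,530 (Vik) > 3,660 (Noor) > 2,380 (Leo) > 2,230 (Zane) > 2,180 (Ivan) > …
Hana wins with the highest bid; price is set by the runner-up at $4,530.

Hana pays $4,530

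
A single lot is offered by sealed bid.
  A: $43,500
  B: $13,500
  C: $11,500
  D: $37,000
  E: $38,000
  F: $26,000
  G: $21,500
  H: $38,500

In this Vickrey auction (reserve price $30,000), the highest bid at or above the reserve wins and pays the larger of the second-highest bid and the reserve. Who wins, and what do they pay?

A pays $38,500

Rule: the highest bid at or above the reserve wins and pays the larger of the second-highest bid and the reserve.
Bids in order: 43,500 (A) > 38,500 (H) > 38,000 (E) > 37,000 (D) > 26,000 (F) > 21,500 (G) > …
A has the top bid at or above the reserve ($43,500).
max(second-highest $38,500, reserve $30,000) = $38,500; the reserve does not bind.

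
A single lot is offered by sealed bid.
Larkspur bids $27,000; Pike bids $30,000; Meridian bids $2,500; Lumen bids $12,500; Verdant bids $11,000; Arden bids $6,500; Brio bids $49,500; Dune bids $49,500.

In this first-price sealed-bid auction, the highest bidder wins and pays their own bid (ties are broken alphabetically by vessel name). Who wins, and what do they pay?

First-price sealed-bid auction: the highest bidder wins and pays their own bid.
Bids in order: 49,500 (Brio) > 49,500 (Dune) > 30,000 (Pike) > 27,000 (Larkspur) > 12,500 (Lumen) > 11,000 (Verdant) > …
Tie at $49,500 → Brio wins by tie-break.
Brio has the highest bid and pays exactly that: $49,500.

Brio pays $49,500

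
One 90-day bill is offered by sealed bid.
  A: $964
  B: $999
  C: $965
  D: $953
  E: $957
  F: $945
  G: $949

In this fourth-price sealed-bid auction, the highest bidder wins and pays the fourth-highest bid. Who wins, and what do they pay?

B pays $957

Bids ranked: 999 (B) > 965 (C) > 964 (A) > 957 (E) > 953 (D) > 949 (G) > …
B wins; payment is bid #4 in the ranking = $957.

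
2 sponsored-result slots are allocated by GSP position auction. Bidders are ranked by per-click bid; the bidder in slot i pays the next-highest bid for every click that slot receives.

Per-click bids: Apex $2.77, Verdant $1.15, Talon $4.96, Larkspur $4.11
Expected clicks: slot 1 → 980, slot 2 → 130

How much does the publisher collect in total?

Sorting advertisers: $4.96 (Talon) > $4.11 (Larkspur) > $2.77 (Apex) > …
Slot 1: Talon pays $4.11 × 980 = $4027.80
Slot 2: Larkspur pays $2.77 × 130 = $360.10
Total = $4387.90

Total revenue: $4387.90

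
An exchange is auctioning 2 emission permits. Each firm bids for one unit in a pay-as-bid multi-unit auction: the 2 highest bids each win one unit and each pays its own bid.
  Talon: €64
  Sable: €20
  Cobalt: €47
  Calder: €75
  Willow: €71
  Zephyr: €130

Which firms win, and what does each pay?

Ordering the bids: 130 (Zephyr), 75 (Calder), 71 (Willow), 64 (Talon), …
Winners (2 units): Zephyr, Calder.
Each winner pays its own bid: Zephyr €130, Calder €75.

Zephyr €130, Calder €75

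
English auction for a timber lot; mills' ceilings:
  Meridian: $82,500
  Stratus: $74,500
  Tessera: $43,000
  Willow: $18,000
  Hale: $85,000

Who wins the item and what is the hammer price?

Limits in order: 85,000 (Hale) > 82,500 (Meridian) > 74,500 (Stratus) > 43,000 (Tessera) > 18,000 (Willow)
Meridian is the last rival to drop out, at $82,500; Hale remains and wins at that price.

Hale wins at $82,500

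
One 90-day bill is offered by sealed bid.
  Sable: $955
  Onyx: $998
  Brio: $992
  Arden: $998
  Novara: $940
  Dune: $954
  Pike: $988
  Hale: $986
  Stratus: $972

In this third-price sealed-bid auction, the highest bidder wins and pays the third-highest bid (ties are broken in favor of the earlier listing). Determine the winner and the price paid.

Rule: the highest bidder wins and pays the third-highest bid.
Bids ranked: 998 (Onyx) > 998 (Arden) > 992 (Brio) > 988 (Pike) > 986 (Hale) > 972 (Stratus) > …
Tie at $998 → Onyx wins by tie-break.
Onyx is highest; pays the third-highest bid, $992.

Onyx pays $992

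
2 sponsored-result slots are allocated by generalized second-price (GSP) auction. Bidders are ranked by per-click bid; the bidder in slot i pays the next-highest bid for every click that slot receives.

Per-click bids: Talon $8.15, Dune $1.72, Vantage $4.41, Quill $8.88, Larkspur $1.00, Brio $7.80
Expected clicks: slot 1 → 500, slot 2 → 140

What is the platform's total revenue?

Per-click bids in order: $8.88 (Quill) > $8.15 (Talon) > $7.80 (Brio) > …
Slot 1: Quill pays $8.15 × 500 = $4075.00
Slot 2: Talon pays $7.80 × 140 = $1092.00
Total = $5167.00

Total revenue: $5167.00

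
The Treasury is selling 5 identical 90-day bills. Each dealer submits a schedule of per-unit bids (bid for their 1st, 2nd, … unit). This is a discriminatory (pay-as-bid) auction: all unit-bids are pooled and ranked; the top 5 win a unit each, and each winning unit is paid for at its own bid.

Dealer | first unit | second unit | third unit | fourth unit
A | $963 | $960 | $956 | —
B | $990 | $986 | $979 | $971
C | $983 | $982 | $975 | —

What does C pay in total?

C pays $1,965

Merging the schedules and taking the best 5: 990 (B-1), 986 (B-2), 983 (C-1), 982 (C-2), 979 (B-3)
Next rejected bid: $975 (not a price — pay-as-bid).
C's winning unit-bids: 983 + 982 = $1,965.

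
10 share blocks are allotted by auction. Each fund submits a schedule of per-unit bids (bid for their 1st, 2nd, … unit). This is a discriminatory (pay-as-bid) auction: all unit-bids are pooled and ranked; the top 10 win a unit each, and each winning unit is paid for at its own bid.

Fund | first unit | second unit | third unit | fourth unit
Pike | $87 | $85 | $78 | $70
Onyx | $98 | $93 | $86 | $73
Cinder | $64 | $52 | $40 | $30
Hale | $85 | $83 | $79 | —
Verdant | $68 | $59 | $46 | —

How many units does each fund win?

All unit-bids, highest first — top 10: 98 (Onyx-1), 93 (Onyx-2), 87 (Pike-1), 86 (Onyx-3), 85 (Pike-2), 85 (Hale-1), 83 (Hale-2), 79 (Hale-3), 78 (Pike-3), 73 (Onyx-4)
Next rejected bid: $70 (not a price — pay-as-bid).
Allocation: Hale 3, Onyx 4, Pike 3.

Hale 3, Onyx 4, Pike 3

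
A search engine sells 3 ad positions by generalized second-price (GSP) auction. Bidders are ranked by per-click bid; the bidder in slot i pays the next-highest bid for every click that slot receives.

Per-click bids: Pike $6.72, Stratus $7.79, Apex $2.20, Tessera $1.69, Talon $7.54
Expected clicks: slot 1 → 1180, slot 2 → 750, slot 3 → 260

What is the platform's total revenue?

Total revenue: $14509.20

Per-click bids in order: $7.79 (Stratus) > $7.54 (Talon) > $6.72 (Pike) > $2.20 (Apex) > …
Slot 1: Stratus pays $7.54 × 1180 = $8897.20
Slot 2: Talon pays $6.72 × 750 = $5040.00
Slot 3: Pike pays $2.20 × 260 = $572.00
Total = $14509.20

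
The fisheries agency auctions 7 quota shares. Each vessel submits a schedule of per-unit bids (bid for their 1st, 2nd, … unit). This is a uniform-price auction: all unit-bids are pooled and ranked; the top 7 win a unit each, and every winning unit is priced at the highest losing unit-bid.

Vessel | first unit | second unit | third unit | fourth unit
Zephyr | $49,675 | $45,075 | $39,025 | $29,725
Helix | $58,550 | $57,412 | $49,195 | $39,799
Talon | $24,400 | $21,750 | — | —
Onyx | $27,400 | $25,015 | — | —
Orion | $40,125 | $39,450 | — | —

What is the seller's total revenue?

Total revenue: $276,150

Merging the schedules and taking the best 7: 58,550 (Helix-1), 57,412 (Helix-2), 49,675 (Zephyr-1), 49,195 (Helix-3), 45,075 (Zephyr-2), 40,125 (Orion-1), 39,799 (Helix-4)
First bid not allocated: $39,450.
Allocation: Helix 4, Orion 1, Zephyr 2. Every unit priced at $39,450.
Revenue = 7 × 39,450 = $276,150.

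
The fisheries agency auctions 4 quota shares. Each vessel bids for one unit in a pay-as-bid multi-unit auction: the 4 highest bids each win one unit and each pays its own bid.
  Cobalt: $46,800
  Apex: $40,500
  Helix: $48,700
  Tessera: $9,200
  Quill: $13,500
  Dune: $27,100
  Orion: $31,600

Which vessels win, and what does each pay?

Helix $48,700, Cobalt $46,800, Apex $40,500, Orion $31,600

Bids ranked high→low: 48,700 (Helix), 46,800 (Cobalt), 40,500 (Apex), 31,600 (Orion), 27,100 (Dune), 13,500 (Quill), …
Top 4: Helix, Cobalt, Apex, Orion.
Each winner pays its own bid: Helix $48,700, Cobalt $46,800, Apex $40,500, Orion $31,600.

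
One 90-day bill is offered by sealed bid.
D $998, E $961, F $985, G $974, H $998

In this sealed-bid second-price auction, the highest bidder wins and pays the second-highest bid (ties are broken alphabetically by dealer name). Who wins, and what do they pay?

D pays $998

Sorting bids: 998 (D) > 998 (H) > 985 (F) > 974 (G) > 961 (E)
D and H tie at $998; tie-break gives it to D.
D wins with the highest bid; price is set by the runner-up at $998.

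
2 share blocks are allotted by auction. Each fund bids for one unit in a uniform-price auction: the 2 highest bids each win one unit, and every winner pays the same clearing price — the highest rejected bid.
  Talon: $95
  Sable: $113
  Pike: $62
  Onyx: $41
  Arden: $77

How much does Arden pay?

Ordering the bids: 113 (Sable), 95 (Talon), 77 (Arden), 62 (Pike), …
Top 2: Sable, Talon.
Highest unsuccessful bid: $77 → clearing price.
Arden does not win → pays $0.

Arden pays $0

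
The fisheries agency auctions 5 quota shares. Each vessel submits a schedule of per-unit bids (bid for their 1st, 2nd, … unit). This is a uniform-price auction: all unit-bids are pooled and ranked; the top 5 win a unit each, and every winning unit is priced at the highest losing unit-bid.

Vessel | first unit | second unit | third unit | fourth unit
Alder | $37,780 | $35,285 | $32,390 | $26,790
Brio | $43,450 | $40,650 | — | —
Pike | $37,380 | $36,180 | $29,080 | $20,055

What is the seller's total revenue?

Pooled unit-bids ranked (top 5): 43,450 (Brio-1), 40,650 (Brio-2), 37,780 (Alder-1), 37,380 (Pike-1), 36,180 (Pike-2)
First bid not allocated: $35,285.
Allocation: Alder 1, Brio 2, Pike 2. Every unit priced at $35,285.
Revenue = 5 × 35,285 = $176,425.

Total revenue: $176,425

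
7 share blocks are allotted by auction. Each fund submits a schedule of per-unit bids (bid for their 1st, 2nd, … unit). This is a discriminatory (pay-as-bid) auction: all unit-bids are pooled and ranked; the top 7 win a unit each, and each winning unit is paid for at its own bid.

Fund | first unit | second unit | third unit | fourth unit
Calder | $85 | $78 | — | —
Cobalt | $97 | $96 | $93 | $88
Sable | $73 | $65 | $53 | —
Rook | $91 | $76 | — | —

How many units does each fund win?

All unit-bids, highest first — top 7: 97 (Cobalt-1), 96 (Cobalt-2), 93 (Cobalt-3), 91 (Rook-1), 88 (Cobalt-4), 85 (Calder-1), 78 (Calder-2)
Next rejected bid: $76 (not a price — pay-as-bid).
Allocation: Calder 2, Cobalt 4, Rook 1.

Calder 2, Cobalt 4, Rook 1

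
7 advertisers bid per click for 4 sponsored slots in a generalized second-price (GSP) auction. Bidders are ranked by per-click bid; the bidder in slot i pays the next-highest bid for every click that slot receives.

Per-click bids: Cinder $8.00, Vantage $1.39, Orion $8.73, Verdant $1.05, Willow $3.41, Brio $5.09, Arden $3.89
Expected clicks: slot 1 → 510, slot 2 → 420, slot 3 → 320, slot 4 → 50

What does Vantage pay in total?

Vantage pays $0.00

Per-click bids in order: $8.73 (Orion) > $8.00 (Cinder) > $5.09 (Brio) > $3.89 (Arden) > $3.41 (Willow) > …
Vantage ranks below slot 4 → no slot, pays nothing.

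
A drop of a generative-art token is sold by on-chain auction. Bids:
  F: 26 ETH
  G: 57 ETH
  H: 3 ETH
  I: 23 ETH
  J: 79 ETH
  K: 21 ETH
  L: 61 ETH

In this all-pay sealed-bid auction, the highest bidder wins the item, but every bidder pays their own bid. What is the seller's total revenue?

Total revenue: 270 ETH

Bids ranked: 79 (J) > 61 (L) > 57 (G) > 26 (F) > 23 (I) > 21 (K) > …
J wins with the top bid; all bids are sunk regardless.
Every bidder forfeits their bid regardless of winning.
Revenue = 26 + 57 + 3 + 23 + 79 + 21 + 61 = 270 ETH.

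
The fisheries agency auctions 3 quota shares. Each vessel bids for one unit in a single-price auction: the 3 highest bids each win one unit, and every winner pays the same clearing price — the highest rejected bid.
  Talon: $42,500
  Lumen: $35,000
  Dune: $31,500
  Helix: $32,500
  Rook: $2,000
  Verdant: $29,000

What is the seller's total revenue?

Total revenue: $94,500

Ordering the bids: 42,500 (Talon), 35,000 (Lumen), 32,500 (Helix), 31,500 (Dune), 29,000 (Verdant), …
The 3 highest are Talon, Lumen, Helix.
Highest unsuccessful bid: $31,500 → clearing price.
Total revenue = 3 × $31,500 = $94,500.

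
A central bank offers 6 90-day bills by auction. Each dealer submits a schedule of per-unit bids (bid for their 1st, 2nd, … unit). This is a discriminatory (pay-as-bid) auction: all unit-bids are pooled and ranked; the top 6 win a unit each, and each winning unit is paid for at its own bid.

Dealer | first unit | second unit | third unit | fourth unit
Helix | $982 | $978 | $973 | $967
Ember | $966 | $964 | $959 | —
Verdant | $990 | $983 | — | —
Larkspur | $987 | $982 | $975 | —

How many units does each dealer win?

Helix 2, Larkspur 2, Verdant 2

Merging the schedules and taking the best 6: 990 (Verdant-1), 987 (Larkspur-1), 983 (Verdant-2), 982 (Helix-1), 982 (Larkspur-2), 978 (Helix-2)
Next rejected bid: $975 (not a price — pay-as-bid).
Allocation: Helix 2, Larkspur 2, Verdant 2.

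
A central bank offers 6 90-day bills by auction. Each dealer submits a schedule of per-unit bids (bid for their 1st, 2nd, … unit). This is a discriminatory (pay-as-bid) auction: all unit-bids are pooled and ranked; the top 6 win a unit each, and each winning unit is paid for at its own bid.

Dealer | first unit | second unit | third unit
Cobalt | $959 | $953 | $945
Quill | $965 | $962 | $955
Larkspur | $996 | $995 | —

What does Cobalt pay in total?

Cobalt pays $959

Pooled unit-bids ranked (top 6): 996 (Larkspur-1), 995 (Larkspur-2), 965 (Quill-1), 962 (Quill-2), 959 (Cobalt-1), 955 (Quill-3)
Next rejected bid: $953 (not a price — pay-as-bid).
Cobalt's winning unit-bids: 959 = $959.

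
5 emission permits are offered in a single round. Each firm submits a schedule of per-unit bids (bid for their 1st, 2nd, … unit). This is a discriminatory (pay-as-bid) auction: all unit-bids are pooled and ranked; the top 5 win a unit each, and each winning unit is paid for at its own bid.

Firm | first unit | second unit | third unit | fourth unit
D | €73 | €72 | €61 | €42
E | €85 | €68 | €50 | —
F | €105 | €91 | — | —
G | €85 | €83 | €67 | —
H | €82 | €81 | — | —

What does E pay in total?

E pays €85

All unit-bids, highest first — top 5: 105 (F-1), 91 (F-2), 85 (E-1), 85 (G-1), 83 (G-2)
Next rejected bid: €82 (not a price — pay-as-bid).
E's winning unit-bids: 85 = €85.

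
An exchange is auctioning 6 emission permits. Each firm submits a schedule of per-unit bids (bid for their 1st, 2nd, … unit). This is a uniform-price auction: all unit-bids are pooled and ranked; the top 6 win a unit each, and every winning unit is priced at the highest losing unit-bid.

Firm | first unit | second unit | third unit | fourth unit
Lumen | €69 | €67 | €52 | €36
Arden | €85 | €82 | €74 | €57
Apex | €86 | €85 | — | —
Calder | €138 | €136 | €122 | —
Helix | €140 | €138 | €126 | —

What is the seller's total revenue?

Total revenue: €516

All unit-bids, highest first — top 6: 140 (Helix-1), 138 (Calder-1), 138 (Helix-2), 136 (Calder-2), 126 (Helix-3), 122 (Calder-3)
Highest rejected unit-bid = €86.
Allocation: Calder 3, Helix 3. Every unit priced at €86.
Revenue = 6 × 86 = €516.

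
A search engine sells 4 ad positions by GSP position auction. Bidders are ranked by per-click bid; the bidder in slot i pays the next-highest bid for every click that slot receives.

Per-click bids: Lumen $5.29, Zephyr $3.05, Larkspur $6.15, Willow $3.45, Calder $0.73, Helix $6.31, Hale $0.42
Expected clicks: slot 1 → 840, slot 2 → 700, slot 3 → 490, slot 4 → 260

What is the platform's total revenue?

Total revenue: $11352.50

Sorting advertisers: $6.31 (Helix) > $6.15 (Larkspur) > $5.29 (Lumen) > $3.45 (Willow) > $3.05 (Zephyr) > …
Slot 1: Helix pays $6.15 × 840 = $5166.00
Slot 2: Larkspur pays $5.29 × 700 = $3703.00
Slot 3: Lumen pays $3.45 × 490 = $1690.50
Slot 4: Willow pays $3.05 × 260 = $793.00
Total = $11352.50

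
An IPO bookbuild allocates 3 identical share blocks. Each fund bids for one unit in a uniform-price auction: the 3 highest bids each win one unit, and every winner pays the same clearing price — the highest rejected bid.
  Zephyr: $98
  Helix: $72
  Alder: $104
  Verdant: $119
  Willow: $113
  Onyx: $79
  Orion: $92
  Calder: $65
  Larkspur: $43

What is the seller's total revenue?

Total revenue: $294

Ordering the bids: 119 (Verdant), 113 (Willow), 104 (Alder), 98 (Zephyr), 92 (Orion), …
Winners (3 units): Verdant, Willow, Alder.
Highest unsuccessful bid: $98 → clearing price.
Total revenue = 3 × $98 = $294.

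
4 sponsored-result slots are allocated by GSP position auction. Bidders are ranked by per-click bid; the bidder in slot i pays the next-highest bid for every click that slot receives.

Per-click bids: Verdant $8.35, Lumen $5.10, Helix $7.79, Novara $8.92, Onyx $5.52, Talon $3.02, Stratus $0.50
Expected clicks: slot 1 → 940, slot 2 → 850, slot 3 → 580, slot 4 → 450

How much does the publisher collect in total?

Total revenue: $19967.10

Per-click bids in order: $8.92 (Novara) > $8.35 (Verdant) > $7.79 (Helix) > $5.52 (Onyx) > $5.10 (Lumen) > …
Slot 1: Novara pays $8.35 × 940 = $7849.00
Slot 2: Verdant pays $7.79 × 850 = $6621.50
Slot 3: Helix pays $5.52 × 580 = $3201.60
Slot 4: Onyx pays $5.10 × 450 = $2295.00
Total = $19967.10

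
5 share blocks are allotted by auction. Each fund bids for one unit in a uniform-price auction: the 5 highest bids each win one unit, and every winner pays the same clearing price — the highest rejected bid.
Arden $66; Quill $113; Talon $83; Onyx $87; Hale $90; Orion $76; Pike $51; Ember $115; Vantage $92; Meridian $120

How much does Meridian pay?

Meridian pays $87

Sorting: 120 (Meridian), 115 (Ember), 113 (Quill), 92 (Vantage), 90 (Hale), 87 (Onyx), 83 (Talon), …
Top 5: Meridian, Ember, Quill, Vantage, Hale.
Clearing price = highest rejected bid = $87.
Meridian wins → pays $87.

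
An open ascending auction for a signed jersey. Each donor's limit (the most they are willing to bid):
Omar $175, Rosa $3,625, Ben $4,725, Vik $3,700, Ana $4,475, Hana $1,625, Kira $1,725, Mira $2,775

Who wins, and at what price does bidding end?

Ben wins at $4,475

Rule: the price rises until one bidder remains; the winner pays the price at which the last rival dropped out.
Limits ranked: 4,725 (Ben) > 4,475 (Ana) > 3,700 (Vik) > 3,625 (Rosa) > 2,775 (Mira) > 1,725 (Kira) > …
Once the price passes $4,475, only Ben is left; the hammer falls at Ana's limit of $4,475.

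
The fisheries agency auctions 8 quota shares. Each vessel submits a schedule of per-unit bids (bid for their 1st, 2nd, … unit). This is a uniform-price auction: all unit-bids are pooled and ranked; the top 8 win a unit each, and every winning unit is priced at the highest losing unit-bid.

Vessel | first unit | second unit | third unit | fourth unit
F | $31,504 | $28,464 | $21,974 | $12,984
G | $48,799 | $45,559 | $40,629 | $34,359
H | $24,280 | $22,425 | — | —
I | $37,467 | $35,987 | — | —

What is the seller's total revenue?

Total revenue: $194,240

All unit-bids, highest first — top 8: 48,799 (G-1), 45,559 (G-2), 40,629 (G-3), 37,467 (I-1), 35,987 (I-2), 34,359 (G-4), 31,504 (F-1), 28,464 (F-2)
Highest rejected unit-bid = $24,280.
Allocation: F 2, G 4, I 2. Every unit priced at $24,280.
Revenue = 8 × 24,280 = $194,240.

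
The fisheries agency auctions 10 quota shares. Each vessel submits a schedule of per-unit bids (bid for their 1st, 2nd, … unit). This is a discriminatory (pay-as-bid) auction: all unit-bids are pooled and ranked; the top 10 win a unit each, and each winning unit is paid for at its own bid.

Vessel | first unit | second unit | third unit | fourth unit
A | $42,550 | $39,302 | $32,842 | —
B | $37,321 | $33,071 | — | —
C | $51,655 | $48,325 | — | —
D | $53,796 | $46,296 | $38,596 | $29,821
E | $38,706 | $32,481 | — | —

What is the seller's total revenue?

Total revenue: $429,618

Merging the schedules and taking the best 10: 53,796 (D-1), 51,655 (C-1), 48,325 (C-2), 46,296 (D-2), 42,550 (A-1), 39,302 (A-2), 38,706 (E-1), 38,596 (D-3), 37,321 (B-1), 33,071 (B-2)
Next rejected bid: $32,842 (not a price — pay-as-bid).
Each winning unit pays its own bid.
Revenue = 53,796 + 51,655 + 48,325 + 46,296 + 42,550 + 39,302 + 38,706 + 38,596 + 37,321 + 33,071 = $429,618.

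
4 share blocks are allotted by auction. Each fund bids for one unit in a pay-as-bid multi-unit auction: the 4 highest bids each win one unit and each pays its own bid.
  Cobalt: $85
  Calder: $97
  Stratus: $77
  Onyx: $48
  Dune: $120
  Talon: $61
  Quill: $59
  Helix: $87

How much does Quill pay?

Quill pays $0

Bids ranked high→low: 120 (Dune), 97 (Calder), 87 (Helix), 85 (Cobalt), 77 (Stratus), 61 (Talon), …
The 4 highest are Dune, Calder, Helix, Cobalt.
Quill does not win → $0.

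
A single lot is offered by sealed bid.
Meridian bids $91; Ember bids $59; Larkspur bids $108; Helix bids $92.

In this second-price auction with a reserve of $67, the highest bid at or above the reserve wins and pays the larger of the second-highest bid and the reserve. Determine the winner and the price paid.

Larkspur pays $92

Bids ranked: 108 (Larkspur) > 92 (Helix) > 91 (Meridian) > 59 (Ember)
Highest eligible bid: Larkspur at $108.
max(second-highest $92, reserve $67) = $92; the reserve does not bind.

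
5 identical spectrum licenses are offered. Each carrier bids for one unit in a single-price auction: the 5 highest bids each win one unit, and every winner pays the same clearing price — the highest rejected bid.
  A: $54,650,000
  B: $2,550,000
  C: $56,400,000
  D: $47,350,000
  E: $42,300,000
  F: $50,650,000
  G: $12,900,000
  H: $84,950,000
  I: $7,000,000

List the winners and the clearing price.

H, C, A, F, D; each pays $42,300,000

Bids ranked high→low: 84,950,000 (H), 56,400,000 (C), 54,650,000 (A), 50,650,000 (F), 47,350,000 (D), 42,300,000 (E), 12,900,000 (G), …
Top 5: H, C, A, F, D.
Clearing price = highest rejected bid = $42,300,000.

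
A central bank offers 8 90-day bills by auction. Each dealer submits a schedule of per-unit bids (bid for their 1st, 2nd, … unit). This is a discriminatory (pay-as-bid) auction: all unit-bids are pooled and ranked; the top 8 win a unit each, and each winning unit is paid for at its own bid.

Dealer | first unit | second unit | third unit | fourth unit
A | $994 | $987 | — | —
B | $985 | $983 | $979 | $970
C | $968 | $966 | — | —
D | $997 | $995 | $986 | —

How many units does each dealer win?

A 2, B 3, D 3

Pooled unit-bids ranked (top 8): 997 (D-1), 995 (D-2), 994 (A-1), 987 (A-2), 986 (D-3), 985 (B-1), 983 (B-2), 979 (B-3)
Next rejected bid: $970 (not a price — pay-as-bid).
Allocation: A 2, B 3, D 3.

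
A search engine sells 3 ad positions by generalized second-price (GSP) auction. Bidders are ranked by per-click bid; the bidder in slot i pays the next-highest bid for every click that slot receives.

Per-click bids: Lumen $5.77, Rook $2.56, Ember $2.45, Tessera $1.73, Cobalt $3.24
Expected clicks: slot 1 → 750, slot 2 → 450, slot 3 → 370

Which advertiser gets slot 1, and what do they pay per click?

Sorting advertisers: $5.77 (Lumen) > $3.24 (Cobalt) > $2.56 (Rook) > $2.45 (Ember) > …
Slot 1 goes to the first-ranked bidder, Lumen, who pays the next bid down: $3.24/click.

Lumen; $3.24 per click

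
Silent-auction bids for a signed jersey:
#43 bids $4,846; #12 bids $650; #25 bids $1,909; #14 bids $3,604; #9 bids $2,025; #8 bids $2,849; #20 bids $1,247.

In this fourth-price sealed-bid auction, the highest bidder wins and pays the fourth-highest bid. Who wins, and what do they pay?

#43 pays $2,025

Fourth-price sealed-bid auction: the highest bidder wins and pays the fourth-highest bid.
Bids in order: 4,846 (#43) > 3,604 (#14) > 2,849 (#8) > 2,025 (#9) > 1,909 (#25) > 1,247 (#20) > …
#43 is highest; pays the fourth-highest bid, $2,025.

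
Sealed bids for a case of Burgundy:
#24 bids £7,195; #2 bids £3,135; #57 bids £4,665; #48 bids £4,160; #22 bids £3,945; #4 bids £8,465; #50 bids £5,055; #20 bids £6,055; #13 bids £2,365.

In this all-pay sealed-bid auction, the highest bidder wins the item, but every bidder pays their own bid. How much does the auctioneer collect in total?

Bids ranked: 8,465 (#4) > 7,195 (#24) > 6,055 (#20) > 5,055 (#50) > 4,665 (#57) > 4,160 (#48) > …
#4 wins with the top bid; all bids are sunk regardless.
Every bidder forfeits their bid regardless of winning.
Revenue = 7,195 + 3,135 + 4,665 + 4,160 + 3,945 + 8,465 + 5,055 + 6,055 + 2,365 = £45,040.

Total revenue: £45,040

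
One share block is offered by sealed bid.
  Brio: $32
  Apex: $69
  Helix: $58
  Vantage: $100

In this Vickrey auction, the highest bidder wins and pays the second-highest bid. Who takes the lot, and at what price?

Vantage pays $69

Sorting bids: 100 (Vantage) > 69 (Apex) > 58 (Helix) > 32 (Brio)
Vantage wins with the highest bid; price is set by the runner-up at $69.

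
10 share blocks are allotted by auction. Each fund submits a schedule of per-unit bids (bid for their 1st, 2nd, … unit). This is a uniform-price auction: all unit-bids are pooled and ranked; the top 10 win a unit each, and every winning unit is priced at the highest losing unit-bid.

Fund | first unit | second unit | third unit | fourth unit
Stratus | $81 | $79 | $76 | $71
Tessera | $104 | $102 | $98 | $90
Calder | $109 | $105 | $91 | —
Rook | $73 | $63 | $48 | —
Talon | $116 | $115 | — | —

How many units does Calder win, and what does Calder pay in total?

Calder: 3 units, pays $237

All unit-bids, highest first — top 10: 116 (Talon-1), 115 (Talon-2), 109 (Calder-1), 105 (Calder-2), 104 (Tessera-1), 102 (Tessera-2), 98 (Tessera-3), 91 (Calder-3), 90 (Tessera-4), 81 (Stratus-1)
Highest rejected unit-bid = $79.
Calder wins 3 unit(s) at $79 each.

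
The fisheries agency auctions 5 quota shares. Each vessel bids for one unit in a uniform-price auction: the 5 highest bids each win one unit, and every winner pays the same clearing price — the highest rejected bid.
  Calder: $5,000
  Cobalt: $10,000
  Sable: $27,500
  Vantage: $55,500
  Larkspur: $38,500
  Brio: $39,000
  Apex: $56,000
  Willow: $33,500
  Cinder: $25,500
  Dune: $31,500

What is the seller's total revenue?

Ordering the bids: 56,000 (Apex), 55,500 (Vantage), 39,000 (Brio), 38,500 (Larkspur), 33,500 (Willow), 31,500 (Dune), 27,500 (Sable), …
Top 5: Apex, Vantage, Brio, Larkspur, Willow.
First losing bid is Dune's $31,500, which sets the uniform price.
Total revenue = 5 × $31,500 = $157,500.

Total revenue: $157,500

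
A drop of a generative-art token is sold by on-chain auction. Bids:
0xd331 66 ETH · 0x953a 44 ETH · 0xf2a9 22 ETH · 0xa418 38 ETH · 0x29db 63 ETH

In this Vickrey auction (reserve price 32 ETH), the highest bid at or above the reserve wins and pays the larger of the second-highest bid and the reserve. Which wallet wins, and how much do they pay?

0xd331 pays 63 ETH

Bids ranked: 66 (0xd331) > 63 (0x29db) > 44 (0x953a) > 38 (0xa418) > 22 (0xf2a9)
0xd331 has the top bid at or above the reserve (66 ETH).
max(second-highest 63 ETH, reserve 32 ETH) = 63 ETH; the reserve does not bind.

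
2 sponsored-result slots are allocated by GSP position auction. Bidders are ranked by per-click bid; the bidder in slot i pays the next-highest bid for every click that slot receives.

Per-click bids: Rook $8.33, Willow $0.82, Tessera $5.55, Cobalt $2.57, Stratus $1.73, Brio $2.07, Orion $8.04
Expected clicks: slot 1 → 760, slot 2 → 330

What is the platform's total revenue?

Per-click bids in order: $8.33 (Rook) > $8.04 (Orion) > $5.55 (Tessera) > …
Slot 1: Rook pays $8.04 × 760 = $6110.40
Slot 2: Orion pays $5.55 × 330 = $1831.50
Total = $7941.90

Total revenue: $7941.90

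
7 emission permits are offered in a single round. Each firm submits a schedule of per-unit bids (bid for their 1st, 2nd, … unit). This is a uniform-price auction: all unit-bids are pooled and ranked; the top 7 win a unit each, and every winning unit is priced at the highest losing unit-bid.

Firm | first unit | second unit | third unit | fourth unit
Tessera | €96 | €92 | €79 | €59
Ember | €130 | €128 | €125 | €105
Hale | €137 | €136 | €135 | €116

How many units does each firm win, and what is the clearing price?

Ember 3, Hale 4; clearing price €105

Merging the schedules and taking the best 7: 137 (Hale-1), 136 (Hale-2), 135 (Hale-3), 130 (Ember-1), 128 (Ember-2), 125 (Ember-3), 116 (Hale-4)
The (k+1)-th unit-bid is €105.
Allocation: Ember 3, Hale 4.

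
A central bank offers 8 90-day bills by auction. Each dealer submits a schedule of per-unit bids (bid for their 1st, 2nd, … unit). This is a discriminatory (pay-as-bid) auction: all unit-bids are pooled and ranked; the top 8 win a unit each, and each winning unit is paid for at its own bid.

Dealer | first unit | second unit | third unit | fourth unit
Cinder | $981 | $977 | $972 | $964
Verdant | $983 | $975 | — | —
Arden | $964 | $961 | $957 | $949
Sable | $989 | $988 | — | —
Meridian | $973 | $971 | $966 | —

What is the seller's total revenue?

Merging the schedules and taking the best 8: 989 (Sable-1), 988 (Sable-2), 983 (Verdant-1), 981 (Cinder-1), 977 (Cinder-2), 975 (Verdant-2), 973 (Meridian-1), 972 (Cinder-3)
Next rejected bid: $971 (not a price — pay-as-bid).
Each winning unit pays its own bid.
Revenue = 989 + 988 + 983 + 981 + 977 + 975 + 973 + 972 = $7,838.

Total revenue: $7,838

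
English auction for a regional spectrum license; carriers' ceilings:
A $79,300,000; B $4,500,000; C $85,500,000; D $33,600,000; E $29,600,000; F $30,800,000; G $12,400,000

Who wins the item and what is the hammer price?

Limits in order: 85,500,000 (C) > 79,300,000 (A) > 33,600,000 (D) > 30,800,000 (F) > 29,600,000 (E) > 12,400,000 (G) > …
A is the last rival to drop out, at $79,300,000; C remains and wins at that price.

C wins at $79,300,000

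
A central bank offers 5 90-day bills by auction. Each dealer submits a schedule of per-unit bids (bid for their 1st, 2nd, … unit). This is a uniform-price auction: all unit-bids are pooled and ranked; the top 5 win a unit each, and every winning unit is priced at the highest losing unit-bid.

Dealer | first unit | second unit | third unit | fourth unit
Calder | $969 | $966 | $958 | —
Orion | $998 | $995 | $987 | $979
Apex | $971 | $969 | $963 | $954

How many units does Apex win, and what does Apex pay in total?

Apex: 1 unit, pays $969

Pooled unit-bids ranked (top 5): 998 (Orion-1), 995 (Orion-2), 987 (Orion-3), 979 (Orion-4), 971 (Apex-1)
First bid not allocated: $969.
Apex wins 1 unit(s) at $969 each.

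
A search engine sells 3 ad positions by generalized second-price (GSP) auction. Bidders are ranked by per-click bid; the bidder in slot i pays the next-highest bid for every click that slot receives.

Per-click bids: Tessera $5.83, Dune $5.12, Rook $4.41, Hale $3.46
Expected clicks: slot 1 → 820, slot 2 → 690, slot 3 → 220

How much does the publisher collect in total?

Total revenue: $8002.50

Per-click bids in order: $5.83 (Tessera) > $5.12 (Dune) > $4.41 (Rook) > $3.46 (Hale)
Slot 1: Tessera pays $5.12 × 820 = $4198.40
Slot 2: Dune pays $4.41 × 690 = $3042.90
Slot 3: Rook pays $3.46 × 220 = $761.20
Total = $8002.50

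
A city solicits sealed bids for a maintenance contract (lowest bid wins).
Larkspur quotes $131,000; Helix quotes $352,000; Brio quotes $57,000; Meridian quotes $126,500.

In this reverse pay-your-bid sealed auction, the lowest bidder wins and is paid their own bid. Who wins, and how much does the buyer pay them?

Reverse pay-your-bid sealed auction: the lowest bidder wins and is paid their own bid.
Bids ranked: 57,000 (Brio) < 126,500 (Meridian) < 131,000 (Larkspur) < 352,000 (Helix)
Brio has the lowest bid and is paid exactly that: $57,000.

Brio is paid $57,000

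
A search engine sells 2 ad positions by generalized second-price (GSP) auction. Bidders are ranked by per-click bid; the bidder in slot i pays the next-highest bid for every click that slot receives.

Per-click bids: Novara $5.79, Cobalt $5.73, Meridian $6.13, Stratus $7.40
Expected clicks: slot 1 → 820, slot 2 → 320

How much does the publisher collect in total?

Sorting advertisers: $7.40 (Stratus) > $6.13 (Meridian) > $5.79 (Novara) > …
Slot 1: Stratus pays $6.13 × 820 = $5026.60
Slot 2: Meridian pays $5.79 × 320 = $1852.80
Total = $6879.40

Total revenue: $6879.40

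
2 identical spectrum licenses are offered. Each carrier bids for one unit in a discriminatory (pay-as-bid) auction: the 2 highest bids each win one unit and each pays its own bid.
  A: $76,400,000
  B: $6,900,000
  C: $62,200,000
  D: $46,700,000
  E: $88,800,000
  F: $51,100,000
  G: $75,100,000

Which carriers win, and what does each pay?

Ordering the bids: 88,800,000 (E), 76,400,000 (A), 75,100,000 (G), 62,200,000 (C), …
Top 2: E, A.
Each winner pays its own bid: E $88,800,000, A $76,400,000.

E $88,800,000, A $76,400,000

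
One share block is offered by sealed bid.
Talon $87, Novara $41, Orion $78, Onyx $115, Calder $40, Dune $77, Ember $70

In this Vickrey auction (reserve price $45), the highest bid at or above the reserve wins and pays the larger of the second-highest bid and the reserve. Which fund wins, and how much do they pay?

Vickrey auction (reserve price $45): the highest bid at or above the reserve wins and pays the larger of the second-highest bid and the reserve.
Sorting bids: 115 (Onyx) > 87 (Talon) > 78 (Orion) > 77 (Dune) > 70 (Ember) > 41 (Novara) > …
Onyx has the top bid at or above the reserve ($115).
Second-highest bid $87 exceeds the reserve $45 → payment $87.

Onyx pays $87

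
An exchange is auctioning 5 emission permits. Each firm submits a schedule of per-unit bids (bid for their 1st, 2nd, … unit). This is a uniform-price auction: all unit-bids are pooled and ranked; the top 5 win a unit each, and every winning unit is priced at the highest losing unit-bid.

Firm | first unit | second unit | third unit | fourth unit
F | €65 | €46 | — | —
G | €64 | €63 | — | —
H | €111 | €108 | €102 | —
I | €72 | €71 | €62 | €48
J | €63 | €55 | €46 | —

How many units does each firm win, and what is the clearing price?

Merging the schedules and taking the best 5: 111 (H-1), 108 (H-2), 102 (H-3), 72 (I-1), 71 (I-2)
First bid not allocated: €65.
Allocation: H 3, I 2.

H 3, I 2; clearing price €65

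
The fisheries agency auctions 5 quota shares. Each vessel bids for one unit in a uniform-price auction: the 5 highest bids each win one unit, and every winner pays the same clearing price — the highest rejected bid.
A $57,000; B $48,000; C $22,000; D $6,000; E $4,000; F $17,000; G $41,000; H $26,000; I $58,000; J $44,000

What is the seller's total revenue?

Total revenue: $130,000

Sorting: 58,000 (I), 57,000 (A), 48,000 (B), 44,000 (J), 41,000 (G), 26,000 (H), 22,000 (C), …
The 5 highest are I, A, B, J, G.
Highest unsuccessful bid: $26,000 → clearing price.
Total revenue = 5 × $26,000 = $130,000.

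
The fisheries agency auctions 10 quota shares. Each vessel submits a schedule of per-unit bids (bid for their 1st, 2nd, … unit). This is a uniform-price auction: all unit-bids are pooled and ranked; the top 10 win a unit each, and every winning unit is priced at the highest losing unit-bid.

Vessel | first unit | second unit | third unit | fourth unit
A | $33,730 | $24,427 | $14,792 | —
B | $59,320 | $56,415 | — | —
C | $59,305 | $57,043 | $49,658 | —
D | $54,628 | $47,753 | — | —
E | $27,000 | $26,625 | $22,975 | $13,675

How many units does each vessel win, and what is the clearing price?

A 1, B 2, C 3, D 2, E 2; clearing price $24,427

Merging the schedules and taking the best 10: 59,320 (B-1), 59,305 (C-1), 57,043 (C-2), 56,415 (B-2), 54,628 (D-1), 49,658 (C-3), 47,753 (D-2), 33,730 (A-1), 27,000 (E-1), 26,625 (E-2)
Highest rejected unit-bid = $24,427.
Allocation: A 1, B 2, C 3, D 2, E 2.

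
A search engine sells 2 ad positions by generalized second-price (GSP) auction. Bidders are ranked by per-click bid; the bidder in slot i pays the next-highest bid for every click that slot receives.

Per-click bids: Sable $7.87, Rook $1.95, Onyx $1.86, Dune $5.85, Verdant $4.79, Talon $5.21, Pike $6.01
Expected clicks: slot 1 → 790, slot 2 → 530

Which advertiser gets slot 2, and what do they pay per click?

Pike; $5.85 per click

Per-click bids in order: $7.87 (Sable) > $6.01 (Pike) > $5.85 (Dune) > …
Slot 2 goes to the second-ranked bidder, Pike, who pays the next bid down: $5.85/click.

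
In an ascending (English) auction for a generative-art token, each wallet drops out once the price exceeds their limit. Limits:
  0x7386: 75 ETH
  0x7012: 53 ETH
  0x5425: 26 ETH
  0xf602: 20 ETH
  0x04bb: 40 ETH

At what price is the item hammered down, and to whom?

Rule: the price rises until one bidder remains; the winner pays the price at which the last rival dropped out.
Limits ranked: 75 (0x7386) > 53 (0x7012) > 40 (0x04bb) > 26 (0x5425) > 20 (0xf602)
Bidding ends when 0x7012 exits at 53 ETH; 0x7386 takes it.

0x7386 wins at 53 ETH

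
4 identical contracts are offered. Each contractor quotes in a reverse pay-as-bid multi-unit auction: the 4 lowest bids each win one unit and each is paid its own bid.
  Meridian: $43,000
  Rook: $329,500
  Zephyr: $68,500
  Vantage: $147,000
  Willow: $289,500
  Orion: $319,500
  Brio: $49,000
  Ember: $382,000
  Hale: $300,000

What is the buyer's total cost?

Ordering the bids: 43,000 (Meridian), 49,000 (Brio), 68,500 (Zephyr), 147,000 (Vantage), 289,500 (Willow), 300,000 (Hale), …
Winners (4 units): Meridian, Brio, Zephyr, Vantage.
Total cost = 43,000 + 49,000 + 68,500 + 147,000 = $307,500.

Total cost: $307,500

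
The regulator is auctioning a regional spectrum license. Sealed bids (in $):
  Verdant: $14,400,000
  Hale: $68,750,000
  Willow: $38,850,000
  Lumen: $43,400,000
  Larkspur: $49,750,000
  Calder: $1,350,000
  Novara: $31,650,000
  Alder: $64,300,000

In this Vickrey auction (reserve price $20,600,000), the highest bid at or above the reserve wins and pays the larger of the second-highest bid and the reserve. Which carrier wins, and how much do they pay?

Hale pays $64,300,000

Sorting bids: 68,750,000 (Hale) > 64,300,000 (Alder) > 49,750,000 (Larkspur) > 43,400,000 (Lumen) > 38,850,000 (Willow) > 31,650,000 (Novara) > …
Hale has the top bid at or above the reserve ($68,750,000).
max(second-highest $64,300,000, reserve $20,600,000) = $64,300,000; the reserve does not bind.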